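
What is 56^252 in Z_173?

56^1 ≡ 56 (mod 173)
56^2 ≡ 56^2 = 3136 ≡ 22 (mod 173)
56^4 ≡ 22^2 = 484 ≡ 138 (mod 173)
56^8 ≡ 138^2 = 19044 ≡ 14 (mod 173)
56^16 ≡ 14^2 = 196 ≡ 23 (mod 173)
56^32 ≡ 23^2 = 529 ≡ 10 (mod 173)
56^64 ≡ 10^2 = 100 (mod 173)
56^128 ≡ 100^2 = 10000 ≡ 139 (mod 173)
56^252 = 56^128 · 56^64 · 56^32 · 56^16 · 56^8 · 56^4 ≡ 139 · 100 · 10 · 23 · 14 · 138 (mod 173).
Accumulate the product:
139 · 100 = 13900 ≡ 60
60 · 10 = 600 ≡ 81
81 · 23 = 1863 ≡ 133
133 · 14 = 1862 ≡ 132
132 · 138 = 18216 ≡ 51

51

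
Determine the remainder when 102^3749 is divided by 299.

By square-and-multiply:
102^1 ≡ 102 (mod 299)
102^2 ≡ 102^2 = 10404 ≡ 238 (mod 299)
102^4 ≡ 238^2 = 56644 ≡ 133 (mod 299)
102^8 ≡ 133^2 = 17689 ≡ 48 (mod 299)
102^16 ≡ 48^2 = 2304 ≡ 211 (mod 299)
102^32 ≡ 211^2 = 44521 ≡ 269 (mod 299)
102^64 ≡ 269^2 = 72361 ≡ 3 (mod 299)
102^128 ≡ 3^2 = 9 (mod 299)
102^256 ≡ 9^2 = 81 (mod 299)
102^512 ≡ 81^2 = 6561 ≡ 282 (mod 299)
102^1024 ≡ 282^2 = 79524 ≡ 289 (mod 299)
102^2048 ≡ 289^2 = 83521 ≡ 100 (mod 299)
102^3749 = 102^2048 · 102^1024 · 102^512 · 102^128 · 102^32 · 102^4 · 102^1 ≡ 100 · 289 · 282 · 9 · 269 · 133 · 102 (mod 299).
Accumulate the product:
100 · 289 = 28900 ≡ 196
196 · 282 = 55272 ≡ 256
256 · 9 = 2304 ≡ 211
211 · 269 = 56759 ≡ 248
248 · 133 = 32984 ≡ 94
94 · 102 = 9588 ≡ 20

20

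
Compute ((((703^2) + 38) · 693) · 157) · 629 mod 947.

669

(703)^2 ≡ 822 (mod 947)
822 + 38 = 860
860 · 693 = 595980 ≡ 317 (mod 947)
317 · 157 = 49769 ≡ 525 (mod 947)
525 · 629 = 330225 ≡ 669 (mod 947)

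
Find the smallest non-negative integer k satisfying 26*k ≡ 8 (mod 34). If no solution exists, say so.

16

gcd(26, 34) = 2, and 2 | 8, so solutions exist.
Divide through by 2: 13*k mod 17 = 4.
13⁻¹ ≡ 4 (mod 17).
k ≡ 4*4 ≡ 16 (mod 17).
The smallest non-negative solution is k = 16.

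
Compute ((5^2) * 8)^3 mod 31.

(5)^2 ≡ 25 (mod 31)
25 * 8 = 200 ≡ 14 (mod 31)
(14)^3 ≡ 16 (mod 31)

16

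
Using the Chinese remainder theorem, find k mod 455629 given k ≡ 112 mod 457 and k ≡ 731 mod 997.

457⁻¹ mod 997: 457*24 ≡ 1 (mod 997), so 457⁻¹ ≡ 24.
k = 112 + 457*((731 − 112)*24 mod 997) = 112 + 457*898 = 410498.

410498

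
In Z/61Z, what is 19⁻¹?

45

Apply the Euclidean algorithm and back-substitute:
61 = 3×19 + 4
19 = 4×4 + 3
4 = 1×3 + 1
3 = 3×1 + 0
gcd(19, 61) = 1, so the inverse exists.
Bézout: 1 = 5×61 − 16×19.
So 19⁻¹ ≡ −16 ≡ 45 (mod 61).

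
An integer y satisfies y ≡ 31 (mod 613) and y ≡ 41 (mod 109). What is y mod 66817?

613⁻¹ mod 109: 613*101 ≡ 1 (mod 109), so 613⁻¹ ≡ 101.
y = 31 + 613*((41 − 31)*101 mod 109) = 31 + 613*29 = 17808.
Check: 17808 mod 613 = 31, 17808 mod 109 = 41. ✓

17808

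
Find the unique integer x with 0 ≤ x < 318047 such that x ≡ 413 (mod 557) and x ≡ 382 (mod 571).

557⁻¹ mod 571: 557*367 ≡ 1 (mod 571), so 557⁻¹ ≡ 367.
x = 413 + 557*((382 − 413)*367 mod 571) = 413 + 557*43 = 24364.

24364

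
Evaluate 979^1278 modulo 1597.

393

1278 in binary is 10011111110, i.e. 1278 = 1024 + 128 + 64 + 32 + 16 + 8 + 4 + 2.
979^1 ≡ 979 (mod 1597)
979^2 ≡ 979^2 = 958441 ≡ 241 (mod 1597)
979^4 ≡ 241^2 = 58081 ≡ 589 (mod 1597)
979^8 ≡ 589^2 = 346921 ≡ 372 (mod 1597)
979^16 ≡ 372^2 = 138384 ≡ 1042 (mod 1597)
979^32 ≡ 1042^2 = 1085764 ≡ 1401 (mod 1597)
979^64 ≡ 1401^2 = 1962801 ≡ 88 (mod 1597)
979^128 ≡ 88^2 = 7744 ≡ 1356 (mod 1597)
979^256 ≡ 1356^2 = 1838736 ≡ 589 (mod 1597)
979^512 ≡ 589^2 = 346921 ≡ 372 (mod 1597)
979^1024 ≡ 372^2 = 138384 ≡ 1042 (mod 1597)
979^1278 = 979^1024 · 979^128 · 979^64 · 979^32 · 979^16 · 979^8 · 979^4 · 979^2 ≡ 1042 · 1356 · 88 · 1401 · 1042 · 372 · 589 · 241 (mod 1597).
Accumulate the product:
1042 · 1356 = 1412952 ≡ 1204
1204 · 88 = 105952 ≡ 550
550 · 1401 = 770550 ≡ 796
796 · 1042 = 829432 ≡ 589
589 · 372 = 219108 ≡ 319
319 · 589 = 187891 ≡ 1042
1042 · 241 = 251122 ≡ 393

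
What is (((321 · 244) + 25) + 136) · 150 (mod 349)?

321 · 244 = 78324 ≡ 148 (mod 349)
148 + 25 = 173
173 + 136 = 309
309 · 150 = 46350 ≡ 282 (mod 349)

282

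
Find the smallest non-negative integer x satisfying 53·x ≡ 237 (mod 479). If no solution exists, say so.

131

gcd(53, 479) = 1, so a unique solution mod 479 exists.
53⁻¹ ≡ 235 (mod 479).
x ≡ 235·237 ≡ 131 (mod 479).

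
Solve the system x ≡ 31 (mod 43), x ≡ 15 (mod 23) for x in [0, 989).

43⁻¹ mod 23: 43·15 ≡ 1 (mod 23), so 43⁻¹ ≡ 15.
x = 31 + 43·((15 − 31)·15 mod 23) = 31 + 43·13 = 590.
Check: 590 mod 43 = 31, 590 mod 23 = 15. ✓

590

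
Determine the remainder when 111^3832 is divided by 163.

69

3832 in binary is 111011111000, i.e. 3832 = 2048 + 1024 + 512 + 128 + 64 + 32 + 16 + 8.
111^1 ≡ 111 (mod 163)
111^2 ≡ 111^2 = 12321 ≡ 96 (mod 163)
111^4 ≡ 96^2 = 9216 ≡ 88 (mod 163)
111^8 ≡ 88^2 = 7744 ≡ 83 (mod 163)
111^16 ≡ 83^2 = 6889 ≡ 43 (mod 163)
111^32 ≡ 43^2 = 1849 ≡ 56 (mod 163)
111^64 ≡ 56^2 = 3136 ≡ 39 (mod 163)
111^128 ≡ 39^2 = 1521 ≡ 54 (mod 163)
111^256 ≡ 54^2 = 2916 ≡ 145 (mod 163)
111^512 ≡ 145^2 = 21025 ≡ 161 (mod 163)
111^1024 ≡ 161^2 = 25921 ≡ 4 (mod 163)
111^2048 ≡ 4^2 = 16 (mod 163)
111^3832 = 111^2048 × 111^1024 × 111^512 × 111^128 × 111^64 × 111^32 × 111^16 × 111^8 ≡ 16 × 4 × 161 × 54 × 39 × 56 × 43 × 83 (mod 163).
Accumulate the product:
16 × 4 = 64
64 × 161 = 10304 ≡ 35
35 × 54 = 1890 ≡ 97
97 × 39 = 3783 ≡ 34
34 × 56 = 1904 ≡ 111
111 × 43 = 4773 ≡ 46
46 × 83 = 3818 ≡ 69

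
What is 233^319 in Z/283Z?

319 in binary is 100111111, i.e. 319 = 256 + 32 + 16 + 8 + 4 + 2 + 1.
233^1 ≡ 233 (mod 283)
233^2 ≡ 233^2 = 54289 ≡ 236 (mod 283)
233^4 ≡ 236^2 = 55696 ≡ 228 (mod 283)
233^8 ≡ 228^2 = 51984 ≡ 195 (mod 283)
233^16 ≡ 195^2 = 38025 ≡ 103 (mod 283)
233^32 ≡ 103^2 = 10609 ≡ 138 (mod 283)
233^64 ≡ 138^2 = 19044 ≡ 83 (mod 283)
233^128 ≡ 83^2 = 6889 ≡ 97 (mod 283)
233^256 ≡ 97^2 = 9409 ≡ 70 (mod 283)
233^319 = 233^256 · 233^32 · 233^16 · 233^8 · 233^4 · 233^2 · 233^1 ≡ 70 · 138 · 103 · 195 · 228 · 236 · 233 (mod 283).
Accumulate the product:
70 · 138 = 9660 ≡ 38
38 · 103 = 3914 ≡ 235
235 · 195 = 45825 ≡ 262
262 · 228 = 59736 ≡ 23
23 · 236 = 5428 ≡ 51
51 · 233 = 11883 ≡ 280

280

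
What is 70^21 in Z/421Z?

29

21 in binary is 10101, i.e. 21 = 16 + 4 + 1.
70^1 ≡ 70 (mod 421)
70^2 ≡ 70^2 = 4900 ≡ 269 (mod 421)
70^4 ≡ 269^2 = 72361 ≡ 370 (mod 421)
70^8 ≡ 370^2 = 136900 ≡ 75 (mod 421)
70^16 ≡ 75^2 = 5625 ≡ 152 (mod 421)
70^21 = 70^16 * 70^4 * 70^1 ≡ 152 * 370 * 70 (mod 421).
Accumulate the product:
152 * 370 = 56240 ≡ 247
247 * 70 = 17290 ≡ 29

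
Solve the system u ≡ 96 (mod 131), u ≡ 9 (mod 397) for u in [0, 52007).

131⁻¹ mod 397: 131×297 ≡ 1 (mod 397), so 131⁻¹ ≡ 297.
u = 96 + 131×((9 − 96)×297 mod 397) = 96 + 131×363 = 47649.

47649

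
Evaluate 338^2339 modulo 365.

27

Using repeated squaring:
2339 in binary is 100100100011, i.e. 2339 = 2048 + 256 + 32 + 2 + 1.
338^1 ≡ 338 (mod 365)
338^2 ≡ 338^2 = 114244 ≡ 364 (mod 365)
338^4 ≡ 364^2 = 132496 ≡ 1 (mod 365)
338^8 ≡ 1^2 = 1 (mod 365)
338^16 ≡ 1^2 = 1 (mod 365)
338^32 ≡ 1^2 = 1 (mod 365)
338^64 ≡ 1^2 = 1 (mod 365)
338^128 ≡ 1^2 = 1 (mod 365)
338^256 ≡ 1^2 = 1 (mod 365)
338^512 ≡ 1^2 = 1 (mod 365)
338^1024 ≡ 1^2 = 1 (mod 365)
338^2048 ≡ 1^2 = 1 (mod 365)
338^2339 = 338^2048 * 338^256 * 338^32 * 338^2 * 338^1 ≡ 1 * 1 * 1 * 364 * 338 (mod 365).
Accumulate the product:
1 * 1 = 1
1 * 1 = 1
1 * 364 = 364
364 * 338 = 123032 ≡ 27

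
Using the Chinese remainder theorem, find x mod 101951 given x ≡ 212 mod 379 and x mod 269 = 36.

379⁻¹ mod 269: 379·247 ≡ 1 (mod 269), so 379⁻¹ ≡ 247.
x = 212 + 379·((36 − 212)·247 mod 269) = 212 + 379·106 = 40386.
Check: 40386 mod 379 = 212, 40386 mod 269 = 36. ✓

40386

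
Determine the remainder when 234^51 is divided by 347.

211

By square-and-multiply:
51 in binary is 110011, i.e. 51 = 32 + 16 + 2 + 1.
234^1 ≡ 234 (mod 347)
234^2 ≡ 234^2 = 54756 ≡ 277 (mod 347)
234^4 ≡ 277^2 = 76729 ≡ 42 (mod 347)
234^8 ≡ 42^2 = 1764 ≡ 29 (mod 347)
234^16 ≡ 29^2 = 841 ≡ 147 (mod 347)
234^32 ≡ 147^2 = 21609 ≡ 95 (mod 347)
234^51 = 234^32 × 234^16 × 234^2 × 234^1 ≡ 95 × 147 × 277 × 234 (mod 347).
Accumulate the product:
95 × 147 = 13965 ≡ 85
85 × 277 = 23545 ≡ 296
296 × 234 = 69264 ≡ 211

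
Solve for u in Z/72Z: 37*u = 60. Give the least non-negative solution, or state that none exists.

gcd(37, 72) = 1, so a unique solution mod 72 exists.
37⁻¹ ≡ 37 (mod 72).
u ≡ 37*60 ≡ 60 (mod 72).

60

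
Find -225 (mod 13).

-225 = -18·13 + 9, so -225 ≡ 9 (mod 13).

9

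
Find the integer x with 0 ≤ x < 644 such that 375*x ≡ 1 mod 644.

Apply the Euclidean algorithm and back-substitute:
644 = 1·375 + 269
375 = 1·269 + 106
269 = 2·106 + 57
106 = 1·57 + 49
57 = 1·49 + 8
49 = 6·8 + 1
8 = 8·1 + 0
gcd(375, 644) = 1, so the inverse exists.
Back-substitute for 1:
1 = 1·49 − 6·8
  = −6·57 + 7·49
  = 7·106 − 13·57
  = −13·269 + 33·106
  = 33·375 − 46·269
  = −46·644 + 79·375
So 375⁻¹ ≡ 79 (mod 644).

79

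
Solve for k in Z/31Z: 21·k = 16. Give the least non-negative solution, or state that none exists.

gcd(21, 31) = 1, so a unique solution mod 31 exists.
21⁻¹ ≡ 3 (mod 31).
k ≡ 3·16 ≡ 17 (mod 31).

17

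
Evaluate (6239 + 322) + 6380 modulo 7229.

6239 + 322 = 6561
6561 + 6380 = 12941 ≡ 5712 (mod 7229)

5712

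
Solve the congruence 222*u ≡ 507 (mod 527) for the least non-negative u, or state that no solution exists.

gcd(222, 527) = 1, so a unique solution mod 527 exists.
222⁻¹ ≡ 273 (mod 527).
u ≡ 273*507 ≡ 337 (mod 527).

337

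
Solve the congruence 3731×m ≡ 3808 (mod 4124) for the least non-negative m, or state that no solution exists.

2152

gcd(3731, 4124) = 1, so a unique solution mod 4124 exists.
3731⁻¹ ≡ 3295 (mod 4124).
m ≡ 3295×3808 ≡ 2152 (mod 4124).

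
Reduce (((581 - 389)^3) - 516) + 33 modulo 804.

581 - 389 = 192
(192)^3 ≡ 276 (mod 804)
276 - 516 = -240 ≡ 564 (mod 804)
564 + 33 = 597

597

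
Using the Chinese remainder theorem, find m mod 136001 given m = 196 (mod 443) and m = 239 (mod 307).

127337

443⁻¹ mod 307: 443×228 ≡ 1 (mod 307), so 443⁻¹ ≡ 228.
m = 196 + 443×((239 − 196)×228 mod 307) = 196 + 443×287 = 127337.
Check: 127337 mod 443 = 196, 127337 mod 307 = 239. ✓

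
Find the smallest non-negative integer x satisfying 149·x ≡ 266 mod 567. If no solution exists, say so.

154

gcd(149, 567) = 1, so a unique solution mod 567 exists.
149⁻¹ ≡ 137 (mod 567).
x ≡ 137·266 ≡ 154 (mod 567).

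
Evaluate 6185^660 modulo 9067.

2455

660 in binary is 1010010100, i.e. 660 = 512 + 128 + 16 + 4.
6185^1 ≡ 6185 (mod 9067)
6185^2 ≡ 6185^2 = 38254225 ≡ 552 (mod 9067)
6185^4 ≡ 552^2 = 304704 ≡ 5493 (mod 9067)
6185^8 ≡ 5493^2 = 30173049 ≡ 7140 (mod 9067)
6185^16 ≡ 7140^2 = 50979600 ≡ 4926 (mod 9067)
6185^32 ≡ 4926^2 = 24265476 ≡ 2184 (mod 9067)
6185^64 ≡ 2184^2 = 4769856 ≡ 614 (mod 9067)
6185^128 ≡ 614^2 = 376996 ≡ 5249 (mod 9067)
6185^256 ≡ 5249^2 = 27552001 ≡ 6455 (mod 9067)
6185^512 ≡ 6455^2 = 41667025 ≡ 4160 (mod 9067)
6185^660 = 6185^512 × 6185^128 × 6185^16 × 6185^4 ≡ 4160 × 5249 × 4926 × 5493 (mod 9067).
Accumulate the product:
4160 × 5249 = 21835840 ≡ 2504
2504 × 4926 = 12334704 ≡ 3584
3584 × 5493 = 19686912 ≡ 2455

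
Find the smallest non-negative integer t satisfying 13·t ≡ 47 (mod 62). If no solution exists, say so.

gcd(13, 62) = 1, so a unique solution mod 62 exists.
13⁻¹ ≡ 43 (mod 62).
t ≡ 43·47 ≡ 37 (mod 62).

37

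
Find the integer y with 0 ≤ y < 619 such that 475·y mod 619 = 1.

288

619 = 1·475 + 144
475 = 3·144 + 43
144 = 3·43 + 15
43 = 2·15 + 13
15 = 1·13 + 2
13 = 6·2 + 1
2 = 2·1 + 0
gcd(475, 619) = 1, so the inverse exists.
Bézout: 1 = −221·619 + 288·475.
So 475⁻¹ ≡ 288 (mod 619).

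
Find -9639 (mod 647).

-9639 = -15×647 + 66, so -9639 ≡ 66 (mod 647).

66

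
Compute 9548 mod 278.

96

9548 = 34·278 + 96, so 9548 ≡ 96 (mod 278).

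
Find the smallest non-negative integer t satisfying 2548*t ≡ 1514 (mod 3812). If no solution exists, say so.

no solution

gcd(2548, 3812) = 4, and 4 does not divide 1514.
So the congruence has no solution.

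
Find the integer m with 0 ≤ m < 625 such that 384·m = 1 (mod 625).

Run the extended Euclidean algorithm:
625 = 1×384 + 241
384 = 1×241 + 143
241 = 1×143 + 98
143 = 1×98 + 45
98 = 2×45 + 8
45 = 5×8 + 5
8 = 1×5 + 3
5 = 1×3 + 2
3 = 1×2 + 1
2 = 2×1 + 0
gcd(384, 625) = 1, so the inverse exists.
Bézout: 1 = 145×625 − 236×384.
So 384⁻¹ ≡ −236 ≡ 389 (mod 625).

389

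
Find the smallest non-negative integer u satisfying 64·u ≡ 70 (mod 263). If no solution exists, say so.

223

gcd(64, 263) = 1, so a unique solution mod 263 exists.
64⁻¹ ≡ 37 (mod 263).
u ≡ 37·70 ≡ 223 (mod 263).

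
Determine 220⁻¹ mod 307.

By the extended Euclidean algorithm:
307 = 1·220 + 87
220 = 2·87 + 46
87 = 1·46 + 41
46 = 1·41 + 5
41 = 8·5 + 1
5 = 5·1 + 0
gcd(220, 307) = 1, so the inverse exists.
Back-substitute for 1:
1 = 1·41 − 8·5
  = −8·46 + 9·41
  = 9·87 − 17·46
  = −17·220 + 43·87
  = 43·307 − 60·220
So 220⁻¹ ≡ −60 ≡ 247 (mod 307).

247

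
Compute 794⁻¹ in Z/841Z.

841 = 1·794 + 47
794 = 16·47 + 42
47 = 1·42 + 5
42 = 8·5 + 2
5 = 2·2 + 1
2 = 2·1 + 0
gcd(794, 841) = 1, so the inverse exists.
Back-substitute for 1:
1 = 1·5 − 2·2
  = −2·42 + 17·5
  = 17·47 − 19·42
  = −19·794 + 321·47
  = 321·841 − 340·794
So 794⁻¹ ≡ −340 ≡ 501 (mod 841).

501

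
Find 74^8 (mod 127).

Using repeated squaring:
74^1 ≡ 74 (mod 127)
74^2 ≡ 74^2 = 5476 ≡ 15 (mod 127)
74^4 ≡ 15^2 = 225 ≡ 98 (mod 127)
74^8 ≡ 98^2 = 9604 ≡ 79 (mod 127)
So 74^8 ≡ 79 (mod 127).

79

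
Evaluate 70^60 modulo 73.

Compute successive squares:
60 in binary is 111100, i.e. 60 = 32 + 16 + 8 + 4.
70^1 ≡ 70 (mod 73)
70^2 ≡ 70^2 = 4900 ≡ 9 (mod 73)
70^4 ≡ 9^2 = 81 ≡ 8 (mod 73)
70^8 ≡ 8^2 = 64 (mod 73)
70^16 ≡ 64^2 = 4096 ≡ 8 (mod 73)
70^32 ≡ 8^2 = 64 (mod 73)
70^60 = 70^32 · 70^16 · 70^8 · 70^4 ≡ 64 · 8 · 64 · 8 (mod 73).
Accumulate the product:
64 · 8 = 512 ≡ 1
1 · 64 = 64
64 · 8 = 512 ≡ 1

1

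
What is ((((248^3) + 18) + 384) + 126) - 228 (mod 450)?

(248)^3 ≡ 242 (mod 450)
242 + 18 = 260
260 + 384 = 644 ≡ 194 (mod 450)
194 + 126 = 320
320 - 228 = 92

92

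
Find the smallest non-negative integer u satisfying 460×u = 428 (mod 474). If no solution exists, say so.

71

gcd(460, 474) = 2, and 2 | 428, so solutions exist.
Divide through by 2: 230×u mod 237 = 214.
230⁻¹ ≡ 203 (mod 237).
u ≡ 203×214 ≡ 71 (mod 237).
The smallest non-negative solution is u = 71.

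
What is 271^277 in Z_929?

Compute successive squares:
277 in binary is 100010101, i.e. 277 = 256 + 16 + 4 + 1.
271^1 ≡ 271 (mod 929)
271^2 ≡ 271^2 = 73441 ≡ 50 (mod 929)
271^4 ≡ 50^2 = 2500 ≡ 642 (mod 929)
271^8 ≡ 642^2 = 412164 ≡ 617 (mod 929)
271^16 ≡ 617^2 = 380689 ≡ 728 (mod 929)
271^32 ≡ 728^2 = 529984 ≡ 454 (mod 929)
271^64 ≡ 454^2 = 206116 ≡ 807 (mod 929)
271^128 ≡ 807^2 = 651249 ≡ 20 (mod 929)
271^256 ≡ 20^2 = 400 (mod 929)
271^277 = 271^256 * 271^16 * 271^4 * 271^1 ≡ 400 * 728 * 642 * 271 (mod 929).
Accumulate the product:
400 * 728 = 291200 ≡ 423
423 * 642 = 271566 ≡ 298
298 * 271 = 80758 ≡ 864

864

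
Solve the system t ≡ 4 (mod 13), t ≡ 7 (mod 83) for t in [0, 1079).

13⁻¹ mod 83: 13*32 ≡ 1 (mod 83), so 13⁻¹ ≡ 32.
t = 4 + 13*((7 − 4)*32 mod 83) = 4 + 13*13 = 173.

173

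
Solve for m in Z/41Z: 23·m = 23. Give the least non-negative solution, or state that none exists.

gcd(23, 41) = 1, so a unique solution mod 41 exists.
23⁻¹ ≡ 25 (mod 41).
m ≡ 25·23 ≡ 1 (mod 41).

1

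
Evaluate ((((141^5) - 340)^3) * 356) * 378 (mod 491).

433

(141)^5 ≡ 32 (mod 491)
32 - 340 = -308 ≡ 183 (mod 491)
(183)^3 ≡ 316 (mod 491)
316 * 356 = 112496 ≡ 57 (mod 491)
57 * 378 = 21546 ≡ 433 (mod 491)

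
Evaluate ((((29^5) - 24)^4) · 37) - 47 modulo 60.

38

(29)^5 ≡ 29 (mod 60)
29 - 24 = 5
(5)^4 ≡ 25 (mod 60)
25 · 37 = 925 ≡ 25 (mod 60)
25 - 47 = -22 ≡ 38 (mod 60)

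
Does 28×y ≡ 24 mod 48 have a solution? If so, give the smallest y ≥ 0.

gcd(28, 48) = 4, and 4 | 24, so solutions exist.
Divide through by 4: 7×y ≡ 6 (mod 12).
7⁻¹ ≡ 7 (mod 12).
y ≡ 7×6 ≡ 6 (mod 12).
The smallest non-negative solution is y = 6.

6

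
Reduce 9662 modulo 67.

9662 = 144×67 + 14, so 9662 ≡ 14 (mod 67).

14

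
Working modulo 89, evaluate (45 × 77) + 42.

45 × 77 = 3465 ≡ 83 (mod 89)
83 + 42 = 125 ≡ 36 (mod 89)

36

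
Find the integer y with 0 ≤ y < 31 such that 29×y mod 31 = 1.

By the extended Euclidean algorithm:
31 = 1×29 + 2
29 = 14×2 + 1
2 = 2×1 + 0
gcd(29, 31) = 1, so the inverse exists.
Bézout: 1 = −14×31 + 15×29.
So 29⁻¹ ≡ 15 (mod 31).

15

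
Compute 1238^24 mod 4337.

Compute successive squares:
24 in binary is 11000, i.e. 24 = 16 + 8.
1238^1 ≡ 1238 (mod 4337)
1238^2 ≡ 1238^2 = 1532644 ≡ 1683 (mod 4337)
1238^4 ≡ 1683^2 = 2832489 ≡ 428 (mod 4337)
1238^8 ≡ 428^2 = 183184 ≡ 1030 (mod 4337)
1238^16 ≡ 1030^2 = 1060900 ≡ 2672 (mod 4337)
1238^24 = 1238^16 * 1238^8 ≡ 2672 * 1030 (mod 4337).
2672 * 1030 = 2752160 ≡ 2502 (mod 4337).

2502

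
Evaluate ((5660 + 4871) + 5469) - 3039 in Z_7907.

5054

5660 + 4871 = 10531 ≡ 2624 (mod 7907)
2624 + 5469 = 8093 ≡ 186 (mod 7907)
186 - 3039 = -2853 ≡ 5054 (mod 7907)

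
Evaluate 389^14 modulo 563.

347

By square-and-multiply:
389^1 ≡ 389 (mod 563)
389^2 ≡ 389^2 = 151321 ≡ 437 (mod 563)
389^4 ≡ 437^2 = 190969 ≡ 112 (mod 563)
389^8 ≡ 112^2 = 12544 ≡ 158 (mod 563)
389^14 = 389^8 × 389^4 × 389^2 ≡ 158 × 112 × 437 (mod 563).
Accumulate the product:
158 × 112 = 17696 ≡ 243
243 × 437 = 106191 ≡ 347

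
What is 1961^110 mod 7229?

1184

By square-and-multiply:
110 in binary is 1101110, i.e. 110 = 64 + 32 + 8 + 4 + 2.
1961^1 ≡ 1961 (mod 7229)
1961^2 ≡ 1961^2 = 3845521 ≡ 6922 (mod 7229)
1961^4 ≡ 6922^2 = 47914084 ≡ 272 (mod 7229)
1961^8 ≡ 272^2 = 73984 ≡ 1694 (mod 7229)
1961^16 ≡ 1694^2 = 2869636 ≡ 6952 (mod 7229)
1961^32 ≡ 6952^2 = 48330304 ≡ 4439 (mod 7229)
1961^64 ≡ 4439^2 = 19704721 ≡ 5696 (mod 7229)
1961^110 = 1961^64 · 1961^32 · 1961^8 · 1961^4 · 1961^2 ≡ 5696 · 4439 · 1694 · 272 · 6922 (mod 7229).
Accumulate the product:
5696 · 4439 = 25284544 ≡ 4731
4731 · 1694 = 8014314 ≡ 4582
4582 · 272 = 1246304 ≡ 2916
2916 · 6922 = 20184552 ≡ 1184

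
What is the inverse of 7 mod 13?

2

13 = 1×7 + 6
7 = 1×6 + 1
6 = 6×1 + 0
gcd(7, 13) = 1, so the inverse exists.
Back-substitute for 1:
1 = 1×7 − 1×6
  = −1×13 + 2×7
So 7⁻¹ ≡ 2 (mod 13).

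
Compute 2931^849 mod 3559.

849 in binary is 1101010001, i.e. 849 = 512 + 256 + 64 + 16 + 1.
2931^1 ≡ 2931 (mod 3559)
2931^2 ≡ 2931^2 = 8590761 ≡ 2894 (mod 3559)
2931^4 ≡ 2894^2 = 8375236 ≡ 909 (mod 3559)
2931^8 ≡ 909^2 = 826281 ≡ 593 (mod 3559)
2931^16 ≡ 593^2 = 351649 ≡ 2867 (mod 3559)
2931^32 ≡ 2867^2 = 8219689 ≡ 1958 (mod 3559)
2931^64 ≡ 1958^2 = 3833764 ≡ 721 (mod 3559)
2931^128 ≡ 721^2 = 519841 ≡ 227 (mod 3559)
2931^256 ≡ 227^2 = 51529 ≡ 1703 (mod 3559)
2931^512 ≡ 1703^2 = 2900209 ≡ 3183 (mod 3559)
2931^849 = 2931^512 · 2931^256 · 2931^64 · 2931^16 · 2931^1 ≡ 3183 · 1703 · 721 · 2867 · 2931 (mod 3559).
Accumulate the product:
3183 · 1703 = 5420649 ≡ 292
292 · 721 = 210532 ≡ 551
551 · 2867 = 1579717 ≡ 3080
3080 · 2931 = 9027480 ≡ 1856

1856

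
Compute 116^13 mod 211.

3

13 in binary is 1101, i.e. 13 = 8 + 4 + 1.
116^1 ≡ 116 (mod 211)
116^2 ≡ 116^2 = 13456 ≡ 163 (mod 211)
116^4 ≡ 163^2 = 26569 ≡ 194 (mod 211)
116^8 ≡ 194^2 = 37636 ≡ 78 (mod 211)
116^13 = 116^8 · 116^4 · 116^1 ≡ 78 · 194 · 116 (mod 211).
Accumulate the product:
78 · 194 = 15132 ≡ 151
151 · 116 = 17516 ≡ 3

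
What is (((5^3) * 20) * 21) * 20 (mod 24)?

(5)^3 ≡ 5 (mod 24)
5 * 20 = 100 ≡ 4 (mod 24)
4 * 21 = 84 ≡ 12 (mod 24)
12 * 20 = 240 ≡ 0 (mod 24)

0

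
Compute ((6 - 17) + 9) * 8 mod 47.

6 - 17 = -11 ≡ 36 (mod 47)
36 + 9 = 45
45 * 8 = 360 ≡ 31 (mod 47)

31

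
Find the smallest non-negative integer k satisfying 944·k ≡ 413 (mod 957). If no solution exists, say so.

778

gcd(944, 957) = 1, so a unique solution mod 957 exists.
944⁻¹ ≡ 368 (mod 957).
k ≡ 368·413 ≡ 778 (mod 957).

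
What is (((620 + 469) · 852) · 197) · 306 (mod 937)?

330

620 + 469 = 1089 ≡ 152 (mod 937)
152 · 852 = 129504 ≡ 198 (mod 937)
198 · 197 = 39006 ≡ 589 (mod 937)
589 · 306 = 180234 ≡ 330 (mod 937)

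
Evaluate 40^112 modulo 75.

25

By square-and-multiply:
112 in binary is 1110000, i.e. 112 = 64 + 32 + 16.
40^1 ≡ 40 (mod 75)
40^2 ≡ 40^2 = 1600 ≡ 25 (mod 75)
40^4 ≡ 25^2 = 625 ≡ 25 (mod 75)
40^8 ≡ 25^2 = 625 ≡ 25 (mod 75)
40^16 ≡ 25^2 = 625 ≡ 25 (mod 75)
40^32 ≡ 25^2 = 625 ≡ 25 (mod 75)
40^64 ≡ 25^2 = 625 ≡ 25 (mod 75)
40^112 = 40^64 · 40^32 · 40^16 ≡ 25 · 25 · 25 (mod 75).
Accumulate the product:
25 · 25 = 625 ≡ 25
25 · 25 = 625 ≡ 25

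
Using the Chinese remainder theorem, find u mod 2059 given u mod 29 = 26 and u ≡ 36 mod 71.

29⁻¹ mod 71: 29·49 ≡ 1 (mod 71), so 29⁻¹ ≡ 49.
u = 26 + 29·((36 − 26)·49 mod 71) = 26 + 29·64 = 1882.

1882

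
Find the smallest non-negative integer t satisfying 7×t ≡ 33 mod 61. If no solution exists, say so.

gcd(7, 61) = 1, so a unique solution mod 61 exists.
7⁻¹ ≡ 35 (mod 61).
t ≡ 35×33 ≡ 57 (mod 61).

57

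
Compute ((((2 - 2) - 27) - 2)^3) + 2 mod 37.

33

2 - 2 = 0
0 - 27 = -27 ≡ 10 (mod 37)
10 - 2 = 8
(8)^3 ≡ 31 (mod 37)
31 + 2 = 33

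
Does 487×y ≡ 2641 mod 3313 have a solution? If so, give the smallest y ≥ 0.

gcd(487, 3313) = 1, so a unique solution mod 3313 exists.
487⁻¹ ≡ 1415 (mod 3313).
y ≡ 1415×2641 ≡ 3264 (mod 3313).

3264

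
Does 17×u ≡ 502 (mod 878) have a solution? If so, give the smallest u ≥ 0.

gcd(17, 878) = 1, so a unique solution mod 878 exists.
17⁻¹ ≡ 155 (mod 878).
u ≡ 155×502 ≡ 546 (mod 878).

546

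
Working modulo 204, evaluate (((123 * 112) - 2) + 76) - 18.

123 * 112 = 13776 ≡ 108 (mod 204)
108 - 2 = 106
106 + 76 = 182
182 - 18 = 164

164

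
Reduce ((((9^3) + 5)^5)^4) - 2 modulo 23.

(9)^3 ≡ 16 (mod 23)
16 + 5 = 21
(21)^5 ≡ 14 (mod 23)
(14)^4 ≡ 6 (mod 23)
6 - 2 = 4

4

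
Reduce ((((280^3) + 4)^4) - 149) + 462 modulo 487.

26

(280)^3 ≡ 475 (mod 487)
475 + 4 = 479
(479)^4 ≡ 200 (mod 487)
200 - 149 = 51
51 + 462 = 513 ≡ 26 (mod 487)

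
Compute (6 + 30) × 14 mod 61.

16

6 + 30 = 36
36 × 14 = 504 ≡ 16 (mod 61)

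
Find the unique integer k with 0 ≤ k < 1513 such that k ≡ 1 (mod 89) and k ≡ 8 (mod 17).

89⁻¹ mod 17: 89×13 ≡ 1 (mod 17), so 89⁻¹ ≡ 13.
k = 1 + 89×((8 − 1)×13 mod 17) = 1 + 89×6 = 535.
Check: 535 mod 89 = 1, 535 mod 17 = 8. ✓

535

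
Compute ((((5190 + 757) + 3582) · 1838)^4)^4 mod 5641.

5190 + 757 = 5947 ≡ 306 (mod 5641)
306 + 3582 = 3888
3888 · 1838 = 7146144 ≡ 4638 (mod 5641)
(4638)^4 ≡ 2194 (mod 5641)
(2194)^4 ≡ 1554 (mod 5641)

1554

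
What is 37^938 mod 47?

3

37^1 ≡ 37 (mod 47)
37^2 ≡ 37^2 = 1369 ≡ 6 (mod 47)
37^4 ≡ 6^2 = 36 (mod 47)
37^8 ≡ 36^2 = 1296 ≡ 27 (mod 47)
37^16 ≡ 27^2 = 729 ≡ 24 (mod 47)
37^32 ≡ 24^2 = 576 ≡ 12 (mod 47)
37^64 ≡ 12^2 = 144 ≡ 3 (mod 47)
37^128 ≡ 3^2 = 9 (mod 47)
37^256 ≡ 9^2 = 81 ≡ 34 (mod 47)
37^512 ≡ 34^2 = 1156 ≡ 28 (mod 47)
37^938 = 37^512 · 37^256 · 37^128 · 37^32 · 37^8 · 37^2 ≡ 28 · 34 · 9 · 12 · 27 · 6 (mod 47).
Accumulate the product:
28 · 34 = 952 ≡ 12
12 · 9 = 108 ≡ 14
14 · 12 = 168 ≡ 27
27 · 27 = 729 ≡ 24
24 · 6 = 144 ≡ 3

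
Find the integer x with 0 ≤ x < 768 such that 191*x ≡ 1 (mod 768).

768 = 4×191 + 4
191 = 47×4 + 3
4 = 1×3 + 1
3 = 3×1 + 0
gcd(191, 768) = 1, so the inverse exists.
Bézout: 1 = 48×768 − 193×191.
So 191⁻¹ ≡ −193 ≡ 575 (mod 768).

575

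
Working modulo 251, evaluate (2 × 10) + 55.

75

2 × 10 = 20
20 + 55 = 75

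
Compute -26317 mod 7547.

-26317 = -4·7547 + 3871, so -26317 ≡ 3871 (mod 7547).

3871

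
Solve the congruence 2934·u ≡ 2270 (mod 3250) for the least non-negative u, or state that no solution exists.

1155

gcd(2934, 3250) = 2, and 2 | 2270, so solutions exist.
Divide through by 2: 1467·u ≡ 1135 (mod 1625).
1467⁻¹ ≡ 1553 (mod 1625).
u ≡ 1553·1135 ≡ 1155 (mod 1625).
The smallest non-negative solution is u = 1155.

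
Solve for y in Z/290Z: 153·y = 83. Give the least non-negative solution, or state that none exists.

101

gcd(153, 290) = 1, so a unique solution mod 290 exists.
153⁻¹ ≡ 127 (mod 290).
y ≡ 127·83 ≡ 101 (mod 290).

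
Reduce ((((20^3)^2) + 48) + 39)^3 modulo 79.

(20)^3 ≡ 21 (mod 79)
(21)^2 ≡ 46 (mod 79)
46 + 48 = 94 ≡ 15 (mod 79)
15 + 39 = 54
(54)^3 ≡ 17 (mod 79)

17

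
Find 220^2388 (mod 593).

2388 in binary is 100101010100, i.e. 2388 = 2048 + 256 + 64 + 16 + 4.
220^1 ≡ 220 (mod 593)
220^2 ≡ 220^2 = 48400 ≡ 367 (mod 593)
220^4 ≡ 367^2 = 134689 ≡ 78 (mod 593)
220^8 ≡ 78^2 = 6084 ≡ 154 (mod 593)
220^16 ≡ 154^2 = 23716 ≡ 589 (mod 593)
220^32 ≡ 589^2 = 346921 ≡ 16 (mod 593)
220^64 ≡ 16^2 = 256 (mod 593)
220^128 ≡ 256^2 = 65536 ≡ 306 (mod 593)
220^256 ≡ 306^2 = 93636 ≡ 535 (mod 593)
220^512 ≡ 535^2 = 286225 ≡ 399 (mod 593)
220^1024 ≡ 399^2 = 159201 ≡ 277 (mod 593)
220^2048 ≡ 277^2 = 76729 ≡ 232 (mod 593)
220^2388 = 220^2048 · 220^256 · 220^64 · 220^16 · 220^4 ≡ 232 · 535 · 256 · 589 · 78 (mod 593).
Accumulate the product:
232 · 535 = 124120 ≡ 183
183 · 256 = 46848 ≡ 1
1 · 589 = 589
589 · 78 = 45942 ≡ 281

281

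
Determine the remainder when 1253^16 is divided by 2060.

Using repeated squaring:
1253^1 ≡ 1253 (mod 2060)
1253^2 ≡ 1253^2 = 1570009 ≡ 289 (mod 2060)
1253^4 ≡ 289^2 = 83521 ≡ 1121 (mod 2060)
1253^8 ≡ 1121^2 = 1256641 ≡ 41 (mod 2060)
1253^16 ≡ 41^2 = 1681 (mod 2060)
So 1253^16 ≡ 1681 (mod 2060).

1681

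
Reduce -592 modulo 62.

-592 = -10·62 + 28, so -592 ≡ 28 (mod 62).

28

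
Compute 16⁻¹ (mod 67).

67 = 4*16 + 3
16 = 5*3 + 1
3 = 3*1 + 0
gcd(16, 67) = 1, so the inverse exists.
Back-substitute for 1:
1 = 1*16 − 5*3
  = −5*67 + 21*16
So 16⁻¹ ≡ 21 (mod 67).

21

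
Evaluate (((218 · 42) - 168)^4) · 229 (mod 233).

32

218 · 42 = 9156 ≡ 69 (mod 233)
69 - 168 = -99 ≡ 134 (mod 233)
(134)^4 ≡ 225 (mod 233)
225 · 229 = 51525 ≡ 32 (mod 233)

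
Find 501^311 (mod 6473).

311 in binary is 100110111, i.e. 311 = 256 + 32 + 16 + 4 + 2 + 1.
501^1 ≡ 501 (mod 6473)
501^2 ≡ 501^2 = 251001 ≡ 5027 (mod 6473)
501^4 ≡ 5027^2 = 25270729 ≡ 137 (mod 6473)
501^8 ≡ 137^2 = 18769 ≡ 5823 (mod 6473)
501^16 ≡ 5823^2 = 33907329 ≡ 1755 (mod 6473)
501^32 ≡ 1755^2 = 3080025 ≡ 5350 (mod 6473)
501^64 ≡ 5350^2 = 28622500 ≡ 5367 (mod 6473)
501^128 ≡ 5367^2 = 28804689 ≡ 6312 (mod 6473)
501^256 ≡ 6312^2 = 39841344 ≡ 29 (mod 6473)
501^311 = 501^256 · 501^32 · 501^16 · 501^4 · 501^2 · 501^1 ≡ 29 · 5350 · 1755 · 137 · 5027 · 501 (mod 6473).
Accumulate the product:
29 · 5350 = 155150 ≡ 6271
6271 · 1755 = 11005605 ≡ 1505
1505 · 137 = 206185 ≡ 5522
5522 · 5027 = 27759094 ≡ 2870
2870 · 501 = 1437870 ≡ 864

864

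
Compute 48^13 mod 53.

30

Compute successive squares:
48^1 ≡ 48 (mod 53)
48^2 ≡ 48^2 = 2304 ≡ 25 (mod 53)
48^4 ≡ 25^2 = 625 ≡ 42 (mod 53)
48^8 ≡ 42^2 = 1764 ≡ 15 (mod 53)
48^13 = 48^8 · 48^4 · 48^1 ≡ 15 · 42 · 48 (mod 53).
Accumulate the product:
15 · 42 = 630 ≡ 47
47 · 48 = 2256 ≡ 30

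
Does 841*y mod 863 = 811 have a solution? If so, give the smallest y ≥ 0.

630

gcd(841, 863) = 1, so a unique solution mod 863 exists.
841⁻¹ ≡ 353 (mod 863).
y ≡ 353*811 ≡ 630 (mod 863).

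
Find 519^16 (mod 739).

736

519^1 ≡ 519 (mod 739)
519^2 ≡ 519^2 = 269361 ≡ 365 (mod 739)
519^4 ≡ 365^2 = 133225 ≡ 205 (mod 739)
519^8 ≡ 205^2 = 42025 ≡ 641 (mod 739)
519^16 ≡ 641^2 = 410881 ≡ 736 (mod 739)
So 519^16 ≡ 736 (mod 739).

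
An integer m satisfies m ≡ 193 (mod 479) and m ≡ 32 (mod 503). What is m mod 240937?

174070

479⁻¹ mod 503: 479×482 ≡ 1 (mod 503), so 479⁻¹ ≡ 482.
m = 193 + 479×((32 − 193)×482 mod 503) = 193 + 479×363 = 174070.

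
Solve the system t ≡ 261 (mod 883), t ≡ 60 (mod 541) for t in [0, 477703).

883⁻¹ mod 541: 883*454 ≡ 1 (mod 541), so 883⁻¹ ≡ 454.
t = 261 + 883*((60 − 261)*454 mod 541) = 261 + 883*175 = 154786.

154786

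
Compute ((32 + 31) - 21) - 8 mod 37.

32 + 31 = 63 ≡ 26 (mod 37)
26 - 21 = 5
5 - 8 = -3 ≡ 34 (mod 37)

34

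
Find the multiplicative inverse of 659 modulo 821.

299

821 = 1·659 + 162
659 = 4·162 + 11
162 = 14·11 + 8
11 = 1·8 + 3
8 = 2·3 + 2
3 = 1·2 + 1
2 = 2·1 + 0
gcd(659, 821) = 1, so the inverse exists.
Bézout: 1 = −240·821 + 299·659.
So 659⁻¹ ≡ 299 (mod 821).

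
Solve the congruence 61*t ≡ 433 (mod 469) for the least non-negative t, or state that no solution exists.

207

gcd(61, 469) = 1, so a unique solution mod 469 exists.
61⁻¹ ≡ 346 (mod 469).
t ≡ 346*433 ≡ 207 (mod 469).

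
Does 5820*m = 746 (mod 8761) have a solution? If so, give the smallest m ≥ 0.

gcd(5820, 8761) = 1, so a unique solution mod 8761 exists.
5820⁻¹ ≡ 3250 (mod 8761).
m ≡ 3250*746 ≡ 6464 (mod 8761).

6464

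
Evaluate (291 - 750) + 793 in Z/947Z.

334

291 - 750 = -459 ≡ 488 (mod 947)
488 + 793 = 1281 ≡ 334 (mod 947)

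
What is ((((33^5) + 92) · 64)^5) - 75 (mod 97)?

(33)^5 ≡ 64 (mod 97)
64 + 92 = 156 ≡ 59 (mod 97)
59 · 64 = 3776 ≡ 90 (mod 97)
(90)^5 ≡ 71 (mod 97)
71 - 75 = -4 ≡ 93 (mod 97)

93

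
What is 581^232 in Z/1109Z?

1079

Using repeated squaring:
232 in binary is 11101000, i.e. 232 = 128 + 64 + 32 + 8.
581^1 ≡ 581 (mod 1109)
581^2 ≡ 581^2 = 337561 ≡ 425 (mod 1109)
581^4 ≡ 425^2 = 180625 ≡ 967 (mod 1109)
581^8 ≡ 967^2 = 935089 ≡ 202 (mod 1109)
581^16 ≡ 202^2 = 40804 ≡ 880 (mod 1109)
581^32 ≡ 880^2 = 774400 ≡ 318 (mod 1109)
581^64 ≡ 318^2 = 101124 ≡ 205 (mod 1109)
581^128 ≡ 205^2 = 42025 ≡ 992 (mod 1109)
581^232 = 581^128 * 581^64 * 581^32 * 581^8 ≡ 992 * 205 * 318 * 202 (mod 1109).
Accumulate the product:
992 * 205 = 203360 ≡ 413
413 * 318 = 131334 ≡ 472
472 * 202 = 95344 ≡ 1079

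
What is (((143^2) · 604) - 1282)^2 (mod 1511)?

1229

(143)^2 ≡ 806 (mod 1511)
806 · 604 = 486824 ≡ 282 (mod 1511)
282 - 1282 = -1000 ≡ 511 (mod 1511)
(511)^2 ≡ 1229 (mod 1511)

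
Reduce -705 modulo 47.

0

-705 = -15*47 + 0, so -705 ≡ 0 (mod 47).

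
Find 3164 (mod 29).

3

3164 = 109×29 + 3, so 3164 ≡ 3 (mod 29).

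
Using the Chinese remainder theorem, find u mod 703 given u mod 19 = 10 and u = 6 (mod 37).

561

19⁻¹ mod 37: 19×2 ≡ 1 (mod 37), so 19⁻¹ ≡ 2.
u = 10 + 19×((6 − 10)×2 mod 37) = 10 + 19×29 = 561.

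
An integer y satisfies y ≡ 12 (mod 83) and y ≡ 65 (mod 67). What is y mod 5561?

83⁻¹ mod 67: 83×21 ≡ 1 (mod 67), so 83⁻¹ ≡ 21.
y = 12 + 83×((65 − 12)×21 mod 67) = 12 + 83×41 = 3415.
Check: 3415 mod 83 = 12, 3415 mod 67 = 65. ✓

3415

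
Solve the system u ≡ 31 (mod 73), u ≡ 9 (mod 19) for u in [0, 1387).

73⁻¹ mod 19: 73*6 ≡ 1 (mod 19), so 73⁻¹ ≡ 6.
u = 31 + 73*((9 − 31)*6 mod 19) = 31 + 73*1 = 104.
Check: 104 mod 73 = 31, 104 mod 19 = 9. ✓

104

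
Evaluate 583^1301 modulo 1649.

1068

Using repeated squaring:
1301 in binary is 10100010101, i.e. 1301 = 1024 + 256 + 16 + 4 + 1.
583^1 ≡ 583 (mod 1649)
583^2 ≡ 583^2 = 339889 ≡ 195 (mod 1649)
583^4 ≡ 195^2 = 38025 ≡ 98 (mod 1649)
583^8 ≡ 98^2 = 9604 ≡ 1359 (mod 1649)
583^16 ≡ 1359^2 = 1846881 ≡ 1 (mod 1649)
583^32 ≡ 1^2 = 1 (mod 1649)
583^64 ≡ 1^2 = 1 (mod 1649)
583^128 ≡ 1^2 = 1 (mod 1649)
583^256 ≡ 1^2 = 1 (mod 1649)
583^512 ≡ 1^2 = 1 (mod 1649)
583^1024 ≡ 1^2 = 1 (mod 1649)
583^1301 = 583^1024 × 583^256 × 583^16 × 583^4 × 583^1 ≡ 1 × 1 × 1 × 98 × 583 (mod 1649).
Accumulate the product:
1 × 1 = 1
1 × 1 = 1
1 × 98 = 98
98 × 583 = 57134 ≡ 1068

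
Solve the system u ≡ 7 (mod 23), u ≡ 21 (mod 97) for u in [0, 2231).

23⁻¹ mod 97: 23·38 ≡ 1 (mod 97), so 23⁻¹ ≡ 38.
u = 7 + 23·((21 − 7)·38 mod 97) = 7 + 23·47 = 1088.
Check: 1088 mod 23 = 7, 1088 mod 97 = 21. ✓

1088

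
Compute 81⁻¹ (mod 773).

By the extended Euclidean algorithm:
773 = 9·81 + 44
81 = 1·44 + 37
44 = 1·37 + 7
37 = 5·7 + 2
7 = 3·2 + 1
2 = 2·1 + 0
gcd(81, 773) = 1, so the inverse exists.
Back-substitute for 1:
1 = 1·7 − 3·2
  = −3·37 + 16·7
  = 16·44 − 19·37
  = −19·81 + 35·44
  = 35·773 − 334·81
So 81⁻¹ ≡ −334 ≡ 439 (mod 773).

439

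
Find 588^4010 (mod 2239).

Using repeated squaring:
588^1 ≡ 588 (mod 2239)
588^2 ≡ 588^2 = 345744 ≡ 938 (mod 2239)
588^4 ≡ 938^2 = 879844 ≡ 2156 (mod 2239)
588^8 ≡ 2156^2 = 4648336 ≡ 172 (mod 2239)
588^16 ≡ 172^2 = 29584 ≡ 477 (mod 2239)
588^32 ≡ 477^2 = 227529 ≡ 1390 (mod 2239)
588^64 ≡ 1390^2 = 1932100 ≡ 2082 (mod 2239)
588^128 ≡ 2082^2 = 4334724 ≡ 20 (mod 2239)
588^256 ≡ 20^2 = 400 (mod 2239)
588^512 ≡ 400^2 = 160000 ≡ 1031 (mod 2239)
588^1024 ≡ 1031^2 = 1062961 ≡ 1675 (mod 2239)
588^2048 ≡ 1675^2 = 2805625 ≡ 158 (mod 2239)
588^4010 = 588^2048 × 588^1024 × 588^512 × 588^256 × 588^128 × 588^32 × 588^8 × 588^2 ≡ 158 × 1675 × 1031 × 400 × 20 × 1390 × 172 × 938 (mod 2239).
Accumulate the product:
158 × 1675 = 264650 ≡ 448
448 × 1031 = 461888 ≡ 654
654 × 400 = 261600 ≡ 1876
1876 × 20 = 37520 ≡ 1696
1696 × 1390 = 2357440 ≡ 2012
2012 × 172 = 346064 ≡ 1258
1258 × 938 = 1180004 ≡ 51

51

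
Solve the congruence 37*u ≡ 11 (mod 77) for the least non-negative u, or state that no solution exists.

gcd(37, 77) = 1, so a unique solution mod 77 exists.
37⁻¹ ≡ 25 (mod 77).
u ≡ 25*11 ≡ 44 (mod 77).

44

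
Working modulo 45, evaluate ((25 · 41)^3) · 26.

10

25 · 41 = 1025 ≡ 35 (mod 45)
(35)^3 ≡ 35 (mod 45)
35 · 26 = 910 ≡ 10 (mod 45)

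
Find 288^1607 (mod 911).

76

Compute successive squares:
1607 in binary is 11001000111, i.e. 1607 = 1024 + 512 + 64 + 4 + 2 + 1.
288^1 ≡ 288 (mod 911)
288^2 ≡ 288^2 = 82944 ≡ 43 (mod 911)
288^4 ≡ 43^2 = 1849 ≡ 27 (mod 911)
288^8 ≡ 27^2 = 729 (mod 911)
288^16 ≡ 729^2 = 531441 ≡ 328 (mod 911)
288^32 ≡ 328^2 = 107584 ≡ 86 (mod 911)
288^64 ≡ 86^2 = 7396 ≡ 108 (mod 911)
288^128 ≡ 108^2 = 11664 ≡ 732 (mod 911)
288^256 ≡ 732^2 = 535824 ≡ 156 (mod 911)
288^512 ≡ 156^2 = 24336 ≡ 650 (mod 911)
288^1024 ≡ 650^2 = 422500 ≡ 707 (mod 911)
288^1607 = 288^1024 * 288^512 * 288^64 * 288^4 * 288^2 * 288^1 ≡ 707 * 650 * 108 * 27 * 43 * 288 (mod 911).
Accumulate the product:
707 * 650 = 459550 ≡ 406
406 * 108 = 43848 ≡ 120
120 * 27 = 3240 ≡ 507
507 * 43 = 21801 ≡ 848
848 * 288 = 244224 ≡ 76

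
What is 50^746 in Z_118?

84

746 in binary is 1011101010, i.e. 746 = 512 + 128 + 64 + 32 + 8 + 2.
50^1 ≡ 50 (mod 118)
50^2 ≡ 50^2 = 2500 ≡ 22 (mod 118)
50^4 ≡ 22^2 = 484 ≡ 12 (mod 118)
50^8 ≡ 12^2 = 144 ≡ 26 (mod 118)
50^16 ≡ 26^2 = 676 ≡ 86 (mod 118)
50^32 ≡ 86^2 = 7396 ≡ 80 (mod 118)
50^64 ≡ 80^2 = 6400 ≡ 28 (mod 118)
50^128 ≡ 28^2 = 784 ≡ 76 (mod 118)
50^256 ≡ 76^2 = 5776 ≡ 112 (mod 118)
50^512 ≡ 112^2 = 12544 ≡ 36 (mod 118)
50^746 = 50^512 × 50^128 × 50^64 × 50^32 × 50^8 × 50^2 ≡ 36 × 76 × 28 × 80 × 26 × 22 (mod 118).
Accumulate the product:
36 × 76 = 2736 ≡ 22
22 × 28 = 616 ≡ 26
26 × 80 = 2080 ≡ 74
74 × 26 = 1924 ≡ 36
36 × 22 = 792 ≡ 84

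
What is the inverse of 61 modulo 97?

35

Apply the Euclidean algorithm and back-substitute:
97 = 1*61 + 36
61 = 1*36 + 25
36 = 1*25 + 11
25 = 2*11 + 3
11 = 3*3 + 2
3 = 1*2 + 1
2 = 2*1 + 0
gcd(61, 97) = 1, so the inverse exists.
Back-substitute for 1:
1 = 1*3 − 1*2
  = −1*11 + 4*3
  = 4*25 − 9*11
  = −9*36 + 13*25
  = 13*61 − 22*36
  = −22*97 + 35*61
So 61⁻¹ ≡ 35 (mod 97).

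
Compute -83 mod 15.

7

-83 = -6×15 + 7, so -83 ≡ 7 (mod 15).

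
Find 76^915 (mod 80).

76^1 ≡ 76 (mod 80)
76^2 ≡ 76^2 = 5776 ≡ 16 (mod 80)
76^4 ≡ 16^2 = 256 ≡ 16 (mod 80)
76^8 ≡ 16^2 = 256 ≡ 16 (mod 80)
76^16 ≡ 16^2 = 256 ≡ 16 (mod 80)
76^32 ≡ 16^2 = 256 ≡ 16 (mod 80)
76^64 ≡ 16^2 = 256 ≡ 16 (mod 80)
76^128 ≡ 16^2 = 256 ≡ 16 (mod 80)
76^256 ≡ 16^2 = 256 ≡ 16 (mod 80)
76^512 ≡ 16^2 = 256 ≡ 16 (mod 80)
76^915 = 76^512 × 76^256 × 76^128 × 76^16 × 76^2 × 76^1 ≡ 16 × 16 × 16 × 16 × 16 × 76 (mod 80).
Accumulate the product:
16 × 16 = 256 ≡ 16
16 × 16 = 256 ≡ 16
16 × 16 = 256 ≡ 16
16 × 16 = 256 ≡ 16
16 × 76 = 1216 ≡ 16

16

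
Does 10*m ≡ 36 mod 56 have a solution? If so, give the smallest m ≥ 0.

26

gcd(10, 56) = 2, and 2 | 36, so solutions exist.
Divide through by 2: 5*m = 18 (mod 28).
5⁻¹ ≡ 17 (mod 28).
m ≡ 17*18 ≡ 26 (mod 28).
The smallest non-negative solution is m = 26.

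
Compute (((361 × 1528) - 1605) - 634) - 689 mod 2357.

1856

361 × 1528 = 551608 ≡ 70 (mod 2357)
70 - 1605 = -1535 ≡ 822 (mod 2357)
822 - 634 = 188
188 - 689 = -501 ≡ 1856 (mod 2357)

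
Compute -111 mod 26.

-111 = -5×26 + 19, so -111 ≡ 19 (mod 26).

19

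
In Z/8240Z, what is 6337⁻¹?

By the extended Euclidean algorithm:
8240 = 1×6337 + 1903
6337 = 3×1903 + 628
1903 = 3×628 + 19
628 = 33×19 + 1
19 = 19×1 + 0
gcd(6337, 8240) = 1, so the inverse exists.
Bézout: 1 = −333×8240 + 433×6337.
So 6337⁻¹ ≡ 433 (mod 8240).

433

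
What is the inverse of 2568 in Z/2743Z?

2069

2743 = 1·2568 + 175
2568 = 14·175 + 118
175 = 1·118 + 57
118 = 2·57 + 4
57 = 14·4 + 1
4 = 4·1 + 0
gcd(2568, 2743) = 1, so the inverse exists.
Back-substitute for 1:
1 = 1·57 − 14·4
  = −14·118 + 29·57
  = 29·175 − 43·118
  = −43·2568 + 631·175
  = 631·2743 − 674·2568
So 2568⁻¹ ≡ −674 ≡ 2069 (mod 2743).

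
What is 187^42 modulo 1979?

738

187^1 ≡ 187 (mod 1979)
187^2 ≡ 187^2 = 34969 ≡ 1326 (mod 1979)
187^4 ≡ 1326^2 = 1758276 ≡ 924 (mod 1979)
187^8 ≡ 924^2 = 853776 ≡ 827 (mod 1979)
187^16 ≡ 827^2 = 683929 ≡ 1174 (mod 1979)
187^32 ≡ 1174^2 = 1378276 ≡ 892 (mod 1979)
187^42 = 187^32 × 187^8 × 187^2 ≡ 892 × 827 × 1326 (mod 1979).
Accumulate the product:
892 × 827 = 737684 ≡ 1496
1496 × 1326 = 1983696 ≡ 738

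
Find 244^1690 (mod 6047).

5190

Using repeated squaring:
244^1 ≡ 244 (mod 6047)
244^2 ≡ 244^2 = 59536 ≡ 5113 (mod 6047)
244^4 ≡ 5113^2 = 26142769 ≡ 1588 (mod 6047)
244^8 ≡ 1588^2 = 2521744 ≡ 145 (mod 6047)
244^16 ≡ 145^2 = 21025 ≡ 2884 (mod 6047)
244^32 ≡ 2884^2 = 8317456 ≡ 2831 (mod 6047)
244^64 ≡ 2831^2 = 8014561 ≡ 2286 (mod 6047)
244^128 ≡ 2286^2 = 5225796 ≡ 1188 (mod 6047)
244^256 ≡ 1188^2 = 1411344 ≡ 2393 (mod 6047)
244^512 ≡ 2393^2 = 5726449 ≡ 5987 (mod 6047)
244^1024 ≡ 5987^2 = 35844169 ≡ 3600 (mod 6047)
244^1690 = 244^1024 * 244^512 * 244^128 * 244^16 * 244^8 * 244^2 ≡ 3600 * 5987 * 1188 * 2884 * 145 * 5113 (mod 6047).
Accumulate the product:
3600 * 5987 = 21553200 ≡ 1692
1692 * 1188 = 2010096 ≡ 2492
2492 * 2884 = 7186928 ≡ 3092
3092 * 145 = 448340 ≡ 862
862 * 5113 = 4407406 ≡ 5190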